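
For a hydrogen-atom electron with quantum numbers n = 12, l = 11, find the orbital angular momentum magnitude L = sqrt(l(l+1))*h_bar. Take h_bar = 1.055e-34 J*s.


L = sqrt(l*(l+1)) * h_bar
= sqrt(11 * 12) * 1.055e-34
= sqrt(132) * 1.055e-34
= 11.4891 * 1.055e-34
= 1.2121e-33 J*s

1.2121e-33


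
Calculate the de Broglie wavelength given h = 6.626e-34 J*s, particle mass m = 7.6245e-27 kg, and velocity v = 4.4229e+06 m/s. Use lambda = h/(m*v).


lambda = h / (m * v)
= 6.626e-34 / (7.6245e-27 * 4.4229e+06)
= 6.626e-34 / 3.3722e-20
= 1.9649e-14 m

1.9649e-14


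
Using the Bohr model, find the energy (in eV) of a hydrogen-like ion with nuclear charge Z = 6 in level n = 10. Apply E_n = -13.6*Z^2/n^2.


E_n = -13.6 * Z^2 / n^2
= -13.6 * 6^2 / 10^2
= -13.6 * 36 / 100
= -4.896 eV

-4.896


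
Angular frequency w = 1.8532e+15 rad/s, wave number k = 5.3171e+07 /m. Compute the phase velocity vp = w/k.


vp = w / k
= 1.8532e+15 / 5.3171e+07
= 3.4854e+07 m/s

3.4854e+07


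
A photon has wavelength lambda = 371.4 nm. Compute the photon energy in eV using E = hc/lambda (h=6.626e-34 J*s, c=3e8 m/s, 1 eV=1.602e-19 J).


E = hc / lambda
= (6.626e-34)(3e8) / (371.4e-9)
= 1.9878e-25 / 3.7140e-07
= 5.3522e-19 J
Converting to eV: 5.3522e-19 / 1.602e-19
= 3.3409 eV

3.3409


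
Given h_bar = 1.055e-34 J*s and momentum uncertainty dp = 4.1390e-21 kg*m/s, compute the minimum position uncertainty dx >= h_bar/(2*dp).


dx = h_bar / (2 * dp)
= 1.055e-34 / (2 * 4.1390e-21)
= 1.055e-34 / 8.2780e-21
= 1.2745e-14 m

1.2745e-14


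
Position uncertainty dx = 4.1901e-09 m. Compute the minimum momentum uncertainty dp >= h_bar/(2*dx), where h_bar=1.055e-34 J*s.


dp = h_bar / (2 * dx)
= 1.055e-34 / (2 * 4.1901e-09)
= 1.055e-34 / 8.3802e-09
= 1.2589e-26 kg*m/s

1.2589e-26


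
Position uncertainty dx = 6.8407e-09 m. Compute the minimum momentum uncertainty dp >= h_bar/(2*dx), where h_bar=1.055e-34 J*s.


dp = h_bar / (2 * dx)
= 1.055e-34 / (2 * 6.8407e-09)
= 1.055e-34 / 1.3681e-08
= 7.7112e-27 kg*m/s

7.7112e-27


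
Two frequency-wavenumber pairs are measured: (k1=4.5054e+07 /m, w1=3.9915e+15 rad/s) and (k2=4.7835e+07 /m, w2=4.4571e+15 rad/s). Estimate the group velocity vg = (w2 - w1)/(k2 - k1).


vg = (w2 - w1) / (k2 - k1)
= (4.4571e+15 - 3.9915e+15) / (4.7835e+07 - 4.5054e+07)
= 4.6560e+14 / 2.7810e+06
= 1.6742e+08 m/s

1.6742e+08


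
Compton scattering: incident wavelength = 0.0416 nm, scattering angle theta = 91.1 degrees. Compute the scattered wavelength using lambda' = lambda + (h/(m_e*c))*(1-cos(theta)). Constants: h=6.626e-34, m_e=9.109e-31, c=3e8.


Compton wavelength: h/(m_e*c) = 2.4247e-12 m
d_lambda = 2.4247e-12 * (1 - cos(91.1 deg))
= 2.4247e-12 * 1.019197
= 2.4713e-12 m = 0.002471 nm
lambda' = 0.0416 + 0.002471
= 0.044071 nm

0.044071


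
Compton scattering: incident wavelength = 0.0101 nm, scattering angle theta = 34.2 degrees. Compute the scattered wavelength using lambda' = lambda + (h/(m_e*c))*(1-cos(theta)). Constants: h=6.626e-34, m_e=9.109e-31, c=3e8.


Compton wavelength: h/(m_e*c) = 2.4247e-12 m
d_lambda = 2.4247e-12 * (1 - cos(34.2 deg))
= 2.4247e-12 * 0.172919
= 4.1928e-13 m = 0.000419 nm
lambda' = 0.0101 + 0.000419
= 0.010519 nm

0.010519


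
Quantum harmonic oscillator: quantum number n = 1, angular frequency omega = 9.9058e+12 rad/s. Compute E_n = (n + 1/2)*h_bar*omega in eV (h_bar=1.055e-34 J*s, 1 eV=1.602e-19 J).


E = (n + 1/2) * h_bar * omega
= (1 + 0.5) * 1.055e-34 * 9.9058e+12
= 1.5 * 1.0451e-21
= 1.5676e-21 J
= 0.0098 eV

0.0098


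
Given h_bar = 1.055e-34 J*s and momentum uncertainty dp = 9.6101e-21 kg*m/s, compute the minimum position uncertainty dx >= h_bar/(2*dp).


dx = h_bar / (2 * dp)
= 1.055e-34 / (2 * 9.6101e-21)
= 1.055e-34 / 1.9220e-20
= 5.4890e-15 m

5.4890e-15


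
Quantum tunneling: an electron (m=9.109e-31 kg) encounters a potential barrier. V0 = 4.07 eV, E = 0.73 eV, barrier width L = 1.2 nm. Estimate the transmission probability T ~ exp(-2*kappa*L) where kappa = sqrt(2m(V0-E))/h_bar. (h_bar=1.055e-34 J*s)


V0 - E = 3.34 eV = 5.3507e-19 J
kappa = sqrt(2 * m * (V0-E)) / h_bar
= sqrt(2 * 9.109e-31 * 5.3507e-19) / 1.055e-34
= 9.3584e+09 /m
2*kappa*L = 2 * 9.3584e+09 * 1.2e-9
= 22.4602
T = exp(-22.4602) = 1.760593e-10

1.760593e-10


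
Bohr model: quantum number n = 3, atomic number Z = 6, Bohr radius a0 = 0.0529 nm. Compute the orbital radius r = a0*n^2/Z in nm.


r = a0 * n^2 / Z
= 0.0529 * 3^2 / 6
= 0.0529 * 9 / 6
= 0.0794 nm

0.0794


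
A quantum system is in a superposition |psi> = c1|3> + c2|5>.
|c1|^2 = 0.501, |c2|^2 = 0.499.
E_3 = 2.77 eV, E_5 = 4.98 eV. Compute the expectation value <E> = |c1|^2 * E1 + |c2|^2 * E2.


<E> = |c1|^2 * E1 + |c2|^2 * E2
= 0.501 * 2.77 + 0.499 * 4.98
= 1.3878 + 2.485
= 3.8728 eV

3.8728


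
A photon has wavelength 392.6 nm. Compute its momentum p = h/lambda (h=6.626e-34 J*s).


p = h / lambda
= 6.626e-34 / (392.6e-9)
= 6.626e-34 / 3.9260e-07
= 1.6877e-27 kg*m/s

1.6877e-27


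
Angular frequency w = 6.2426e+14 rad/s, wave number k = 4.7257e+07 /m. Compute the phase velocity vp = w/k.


vp = w / k
= 6.2426e+14 / 4.7257e+07
= 1.3210e+07 m/s

1.3210e+07


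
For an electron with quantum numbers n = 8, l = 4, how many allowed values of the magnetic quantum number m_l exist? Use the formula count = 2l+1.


m_l ranges from -l to +l in integer steps
So m_l goes from -4 to +4
Count = 2l + 1 = 2*4 + 1
= 9

9


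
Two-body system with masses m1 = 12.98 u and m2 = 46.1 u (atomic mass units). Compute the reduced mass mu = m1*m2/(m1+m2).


mu = m1 * m2 / (m1 + m2)
= 12.98 * 46.1 / (12.98 + 46.1)
= 598.378 / 59.08
= 10.1283 u

10.1283


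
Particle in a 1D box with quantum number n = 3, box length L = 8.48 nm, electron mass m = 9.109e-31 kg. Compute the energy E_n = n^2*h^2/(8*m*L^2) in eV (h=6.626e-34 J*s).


E = n^2 * h^2 / (8 * m * L^2)
= 3^2 * (6.626e-34)^2 / (8 * 9.109e-31 * (8.48e-9)^2)
= 9 * 4.3904e-67 / (8 * 9.109e-31 * 7.1910e-17)
= 7.5404e-21 J
= 0.0471 eV

0.0471


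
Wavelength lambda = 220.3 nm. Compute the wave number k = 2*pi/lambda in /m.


k = 2 * pi / lambda
= 6.2832 / (220.3e-9)
= 6.2832 / 2.2030e-07
= 2.8521e+07 /m

2.8521e+07


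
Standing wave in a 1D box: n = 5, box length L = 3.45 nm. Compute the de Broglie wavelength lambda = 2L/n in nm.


lambda = 2L / n
= 2 * 3.45 / 5
= 6.9 / 5
= 1.38 nm

1.38


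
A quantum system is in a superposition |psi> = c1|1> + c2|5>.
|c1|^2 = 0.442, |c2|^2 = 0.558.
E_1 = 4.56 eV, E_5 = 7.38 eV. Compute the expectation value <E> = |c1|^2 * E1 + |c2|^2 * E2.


<E> = |c1|^2 * E1 + |c2|^2 * E2
= 0.442 * 4.56 + 0.558 * 7.38
= 2.0155 + 4.118
= 6.1336 eV

6.1336


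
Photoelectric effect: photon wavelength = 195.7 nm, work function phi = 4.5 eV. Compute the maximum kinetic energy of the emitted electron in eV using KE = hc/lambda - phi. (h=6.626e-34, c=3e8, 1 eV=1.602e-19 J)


E_photon = hc / lambda
= (6.626e-34)(3e8) / (195.7e-9)
= 1.0157e-18 J
= 6.3404 eV
KE = E_photon - phi
= 6.3404 - 4.5
= 1.8404 eV

1.8404


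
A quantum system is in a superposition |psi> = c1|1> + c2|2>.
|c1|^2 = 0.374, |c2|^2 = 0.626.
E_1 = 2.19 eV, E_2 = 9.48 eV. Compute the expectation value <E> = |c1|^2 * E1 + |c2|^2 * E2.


<E> = |c1|^2 * E1 + |c2|^2 * E2
= 0.374 * 2.19 + 0.626 * 9.48
= 0.8191 + 5.9345
= 6.7535 eV

6.7535


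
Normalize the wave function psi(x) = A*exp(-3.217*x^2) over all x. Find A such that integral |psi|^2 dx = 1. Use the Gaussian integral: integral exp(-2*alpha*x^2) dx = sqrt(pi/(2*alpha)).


integral |psi|^2 dx = A^2 * sqrt(pi/(2*alpha)) = 1
A^2 = sqrt(2*alpha/pi)
= sqrt(2 * 3.217 / pi)
= 1.431086
A = sqrt(1.431086)
= 1.1963

1.1963


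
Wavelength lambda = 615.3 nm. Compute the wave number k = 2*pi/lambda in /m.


k = 2 * pi / lambda
= 6.2832 / (615.3e-9)
= 6.2832 / 6.1530e-07
= 1.0212e+07 /m

1.0212e+07


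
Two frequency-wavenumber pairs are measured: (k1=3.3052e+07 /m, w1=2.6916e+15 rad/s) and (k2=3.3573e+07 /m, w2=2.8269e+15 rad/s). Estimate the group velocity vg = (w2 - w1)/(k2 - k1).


vg = (w2 - w1) / (k2 - k1)
= (2.8269e+15 - 2.6916e+15) / (3.3573e+07 - 3.3052e+07)
= 1.3530e+14 / 5.2100e+05
= 2.5969e+08 m/s

2.5969e+08


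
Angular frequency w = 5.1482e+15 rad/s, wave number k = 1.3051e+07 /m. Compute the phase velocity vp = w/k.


vp = w / k
= 5.1482e+15 / 1.3051e+07
= 3.9447e+08 m/s

3.9447e+08


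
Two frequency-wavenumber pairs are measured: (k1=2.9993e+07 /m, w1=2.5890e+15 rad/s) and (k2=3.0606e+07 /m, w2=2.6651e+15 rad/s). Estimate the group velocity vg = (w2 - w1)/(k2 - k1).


vg = (w2 - w1) / (k2 - k1)
= (2.6651e+15 - 2.5890e+15) / (3.0606e+07 - 2.9993e+07)
= 7.6100e+13 / 6.1300e+05
= 1.2414e+08 m/s

1.2414e+08


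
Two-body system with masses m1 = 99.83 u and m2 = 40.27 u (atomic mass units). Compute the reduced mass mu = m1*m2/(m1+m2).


mu = m1 * m2 / (m1 + m2)
= 99.83 * 40.27 / (99.83 + 40.27)
= 4020.1541 / 140.1
= 28.6949 u

28.6949


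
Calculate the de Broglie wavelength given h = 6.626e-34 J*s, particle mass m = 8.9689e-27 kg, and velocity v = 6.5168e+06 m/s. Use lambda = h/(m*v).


lambda = h / (m * v)
= 6.626e-34 / (8.9689e-27 * 6.5168e+06)
= 6.626e-34 / 5.8449e-20
= 1.1336e-14 m

1.1336e-14


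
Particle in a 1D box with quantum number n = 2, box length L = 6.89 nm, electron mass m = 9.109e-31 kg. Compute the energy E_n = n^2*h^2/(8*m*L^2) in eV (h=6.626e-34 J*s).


E = n^2 * h^2 / (8 * m * L^2)
= 2^2 * (6.626e-34)^2 / (8 * 9.109e-31 * (6.89e-9)^2)
= 4 * 4.3904e-67 / (8 * 9.109e-31 * 4.7472e-17)
= 5.0765e-21 J
= 0.0317 eV

0.0317


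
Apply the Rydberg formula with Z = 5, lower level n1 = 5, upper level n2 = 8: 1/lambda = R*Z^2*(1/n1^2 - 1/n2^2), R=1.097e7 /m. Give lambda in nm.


1/lambda = R * Z^2 * (1/n1^2 - 1/n2^2)
= 1.097e7 * 5^2 * (1/5^2 - 1/8^2)
= 1.097e7 * 25 * (0.04 - 0.015625)
= 6.6848e+06 /m
lambda = 1 / 6.6848e+06
= 149.5921 nm

149.5921


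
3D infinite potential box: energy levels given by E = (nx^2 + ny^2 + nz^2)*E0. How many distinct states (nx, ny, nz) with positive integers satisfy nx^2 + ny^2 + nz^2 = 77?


Enumerate all (nx, ny, nz) with nx^2 + ny^2 + nz^2 = 77:
(2,3,8)
(2,8,3)
(3,2,8)
(3,8,2)
(4,5,6)
(4,6,5)
(5,4,6)
(5,6,4)
(6,4,5)
(6,5,4)
(8,2,3)
(8,3,2)
Total degeneracy = 12

12


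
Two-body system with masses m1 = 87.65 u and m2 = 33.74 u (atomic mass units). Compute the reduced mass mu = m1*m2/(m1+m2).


mu = m1 * m2 / (m1 + m2)
= 87.65 * 33.74 / (87.65 + 33.74)
= 2957.311 / 121.39
= 24.3621 u

24.3621


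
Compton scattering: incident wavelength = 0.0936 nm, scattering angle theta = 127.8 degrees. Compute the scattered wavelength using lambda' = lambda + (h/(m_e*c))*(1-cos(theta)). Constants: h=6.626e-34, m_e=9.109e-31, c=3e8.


Compton wavelength: h/(m_e*c) = 2.4247e-12 m
d_lambda = 2.4247e-12 * (1 - cos(127.8 deg))
= 2.4247e-12 * 1.612907
= 3.9108e-12 m = 0.003911 nm
lambda' = 0.0936 + 0.003911
= 0.097511 nm

0.097511


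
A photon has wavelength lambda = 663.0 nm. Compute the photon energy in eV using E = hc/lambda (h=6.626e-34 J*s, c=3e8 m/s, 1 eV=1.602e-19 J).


E = hc / lambda
= (6.626e-34)(3e8) / (663.0e-9)
= 1.9878e-25 / 6.6300e-07
= 2.9982e-19 J
Converting to eV: 2.9982e-19 / 1.602e-19
= 1.8715 eV

1.8715


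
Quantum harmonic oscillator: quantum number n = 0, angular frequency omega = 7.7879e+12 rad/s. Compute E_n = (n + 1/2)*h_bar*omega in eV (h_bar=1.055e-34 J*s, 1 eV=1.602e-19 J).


E = (n + 1/2) * h_bar * omega
= (0 + 0.5) * 1.055e-34 * 7.7879e+12
= 0.5 * 8.2162e-22
= 4.1081e-22 J
= 0.0026 eV

0.0026


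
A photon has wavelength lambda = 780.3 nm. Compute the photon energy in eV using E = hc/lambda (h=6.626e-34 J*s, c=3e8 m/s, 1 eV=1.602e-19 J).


E = hc / lambda
= (6.626e-34)(3e8) / (780.3e-9)
= 1.9878e-25 / 7.8030e-07
= 2.5475e-19 J
Converting to eV: 2.5475e-19 / 1.602e-19
= 1.5902 eV

1.5902


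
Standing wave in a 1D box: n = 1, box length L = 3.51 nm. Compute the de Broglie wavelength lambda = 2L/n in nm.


lambda = 2L / n
= 2 * 3.51 / 1
= 7.02 / 1
= 7.02 nm

7.02


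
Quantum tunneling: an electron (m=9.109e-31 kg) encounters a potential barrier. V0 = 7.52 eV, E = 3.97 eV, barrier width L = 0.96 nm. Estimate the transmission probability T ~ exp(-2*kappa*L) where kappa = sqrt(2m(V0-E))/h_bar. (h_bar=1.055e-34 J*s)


V0 - E = 3.55 eV = 5.6871e-19 J
kappa = sqrt(2 * m * (V0-E)) / h_bar
= sqrt(2 * 9.109e-31 * 5.6871e-19) / 1.055e-34
= 9.6481e+09 /m
2*kappa*L = 2 * 9.6481e+09 * 0.96e-9
= 18.5244
T = exp(-18.5244) = 9.014630e-09

9.014630e-09


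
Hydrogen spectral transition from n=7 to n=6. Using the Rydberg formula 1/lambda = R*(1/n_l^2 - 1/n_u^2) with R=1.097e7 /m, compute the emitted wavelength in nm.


1/lambda = R * (1/n_l^2 - 1/n_u^2)
= 1.097e7 * (1/6^2 - 1/7^2)
= 1.097e7 * (0.027778 - 0.020408)
= 1.097e7 * 0.00737
= 8.0845e+04 /m
lambda = 1 / 8.0845e+04 = 12369.3991 nm

12369.3991


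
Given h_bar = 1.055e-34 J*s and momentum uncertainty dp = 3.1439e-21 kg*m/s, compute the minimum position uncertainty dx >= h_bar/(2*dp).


dx = h_bar / (2 * dp)
= 1.055e-34 / (2 * 3.1439e-21)
= 1.055e-34 / 6.2878e-21
= 1.6779e-14 m

1.6779e-14


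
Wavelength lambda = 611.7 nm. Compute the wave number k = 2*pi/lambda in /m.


k = 2 * pi / lambda
= 6.2832 / (611.7e-9)
= 6.2832 / 6.1170e-07
= 1.0272e+07 /m

1.0272e+07


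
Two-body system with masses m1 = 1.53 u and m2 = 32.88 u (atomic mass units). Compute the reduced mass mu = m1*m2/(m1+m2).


mu = m1 * m2 / (m1 + m2)
= 1.53 * 32.88 / (1.53 + 32.88)
= 50.3064 / 34.41
= 1.462 u

1.462


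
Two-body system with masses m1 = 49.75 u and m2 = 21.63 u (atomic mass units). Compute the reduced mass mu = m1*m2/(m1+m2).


mu = m1 * m2 / (m1 + m2)
= 49.75 * 21.63 / (49.75 + 21.63)
= 1076.0925 / 71.38
= 15.0755 u

15.0755


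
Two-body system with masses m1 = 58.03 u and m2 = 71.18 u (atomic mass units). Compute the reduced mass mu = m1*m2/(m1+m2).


mu = m1 * m2 / (m1 + m2)
= 58.03 * 71.18 / (58.03 + 71.18)
= 4130.5754 / 129.21
= 31.9679 u

31.9679


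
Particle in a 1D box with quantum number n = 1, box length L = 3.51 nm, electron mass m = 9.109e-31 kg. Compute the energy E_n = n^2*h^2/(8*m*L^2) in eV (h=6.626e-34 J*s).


E = n^2 * h^2 / (8 * m * L^2)
= 1^2 * (6.626e-34)^2 / (8 * 9.109e-31 * (3.51e-9)^2)
= 1 * 4.3904e-67 / (8 * 9.109e-31 * 1.2320e-17)
= 4.8902e-21 J
= 0.0305 eV

0.0305


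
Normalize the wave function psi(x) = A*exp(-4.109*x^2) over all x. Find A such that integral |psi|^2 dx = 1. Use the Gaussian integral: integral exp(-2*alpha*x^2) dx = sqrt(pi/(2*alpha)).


integral |psi|^2 dx = A^2 * sqrt(pi/(2*alpha)) = 1
A^2 = sqrt(2*alpha/pi)
= sqrt(2 * 4.109 / pi)
= 1.617365
A = sqrt(1.617365)
= 1.2718

1.2718


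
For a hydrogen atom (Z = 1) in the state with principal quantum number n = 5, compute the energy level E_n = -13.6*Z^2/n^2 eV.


E_n = -13.6 * Z^2 / n^2
= -13.6 * 1^2 / 5^2
= -13.6 * 1 / 25
= -0.544 eV

-0.544


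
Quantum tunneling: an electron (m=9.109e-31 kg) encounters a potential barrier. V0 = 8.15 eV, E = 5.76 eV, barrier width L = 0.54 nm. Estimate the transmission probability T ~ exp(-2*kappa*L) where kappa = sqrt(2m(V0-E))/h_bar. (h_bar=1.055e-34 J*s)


V0 - E = 2.39 eV = 3.8288e-19 J
kappa = sqrt(2 * m * (V0-E)) / h_bar
= sqrt(2 * 9.109e-31 * 3.8288e-19) / 1.055e-34
= 7.9164e+09 /m
2*kappa*L = 2 * 7.9164e+09 * 0.54e-9
= 8.5497
T = exp(-8.5497) = 1.935995e-04

1.935995e-04


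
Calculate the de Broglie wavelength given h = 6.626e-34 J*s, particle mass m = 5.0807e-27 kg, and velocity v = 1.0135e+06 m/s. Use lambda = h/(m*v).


lambda = h / (m * v)
= 6.626e-34 / (5.0807e-27 * 1.0135e+06)
= 6.626e-34 / 5.1493e-21
= 1.2868e-13 m

1.2868e-13


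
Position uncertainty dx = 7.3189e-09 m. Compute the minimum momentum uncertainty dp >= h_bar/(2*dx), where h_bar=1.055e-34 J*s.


dp = h_bar / (2 * dx)
= 1.055e-34 / (2 * 7.3189e-09)
= 1.055e-34 / 1.4638e-08
= 7.2074e-27 kg*m/s

7.2074e-27


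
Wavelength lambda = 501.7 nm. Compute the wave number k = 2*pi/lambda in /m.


k = 2 * pi / lambda
= 6.2832 / (501.7e-9)
= 6.2832 / 5.0170e-07
= 1.2524e+07 /m

1.2524e+07


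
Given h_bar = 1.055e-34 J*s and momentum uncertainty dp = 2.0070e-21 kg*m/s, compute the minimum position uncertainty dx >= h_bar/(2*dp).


dx = h_bar / (2 * dp)
= 1.055e-34 / (2 * 2.0070e-21)
= 1.055e-34 / 4.0140e-21
= 2.6283e-14 m

2.6283e-14


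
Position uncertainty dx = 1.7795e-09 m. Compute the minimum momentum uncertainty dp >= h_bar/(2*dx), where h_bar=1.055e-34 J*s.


dp = h_bar / (2 * dx)
= 1.055e-34 / (2 * 1.7795e-09)
= 1.055e-34 / 3.5590e-09
= 2.9643e-26 kg*m/s

2.9643e-26


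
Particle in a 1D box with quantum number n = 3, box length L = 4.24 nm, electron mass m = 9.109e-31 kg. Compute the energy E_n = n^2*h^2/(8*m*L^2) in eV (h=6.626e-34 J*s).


E = n^2 * h^2 / (8 * m * L^2)
= 3^2 * (6.626e-34)^2 / (8 * 9.109e-31 * (4.24e-9)^2)
= 9 * 4.3904e-67 / (8 * 9.109e-31 * 1.7978e-17)
= 3.0162e-20 J
= 0.1883 eV

0.1883


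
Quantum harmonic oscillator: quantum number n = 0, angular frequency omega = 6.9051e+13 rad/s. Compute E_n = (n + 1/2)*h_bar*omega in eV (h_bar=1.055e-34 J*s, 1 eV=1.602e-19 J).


E = (n + 1/2) * h_bar * omega
= (0 + 0.5) * 1.055e-34 * 6.9051e+13
= 0.5 * 7.2849e-21
= 3.6424e-21 J
= 0.0227 eV

0.0227


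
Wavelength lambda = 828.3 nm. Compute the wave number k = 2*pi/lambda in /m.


k = 2 * pi / lambda
= 6.2832 / (828.3e-9)
= 6.2832 / 8.2830e-07
= 7.5856e+06 /m

7.5856e+06


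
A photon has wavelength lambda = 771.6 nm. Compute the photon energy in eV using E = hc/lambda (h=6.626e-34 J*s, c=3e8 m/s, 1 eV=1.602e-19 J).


E = hc / lambda
= (6.626e-34)(3e8) / (771.6e-9)
= 1.9878e-25 / 7.7160e-07
= 2.5762e-19 J
Converting to eV: 2.5762e-19 / 1.602e-19
= 1.6081 eV

1.6081


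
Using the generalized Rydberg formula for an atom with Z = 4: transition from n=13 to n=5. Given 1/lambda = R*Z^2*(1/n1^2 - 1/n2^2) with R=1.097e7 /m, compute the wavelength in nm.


1/lambda = R * Z^2 * (1/n1^2 - 1/n2^2)
= 1.097e7 * 4^2 * (1/5^2 - 1/13^2)
= 1.097e7 * 16 * (0.04 - 0.005917)
= 5.9822e+06 /m
lambda = 1 / 5.9822e+06
= 167.162 nm

167.162


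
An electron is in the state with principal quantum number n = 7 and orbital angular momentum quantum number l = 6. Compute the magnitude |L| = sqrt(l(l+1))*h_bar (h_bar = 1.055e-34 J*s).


L = sqrt(l*(l+1)) * h_bar
= sqrt(6 * 7) * 1.055e-34
= sqrt(42) * 1.055e-34
= 6.4807 * 1.055e-34
= 6.8372e-34 J*s

6.8372e-34


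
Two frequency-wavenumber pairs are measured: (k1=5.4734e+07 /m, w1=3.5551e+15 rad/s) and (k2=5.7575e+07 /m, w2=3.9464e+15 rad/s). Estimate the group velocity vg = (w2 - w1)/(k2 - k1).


vg = (w2 - w1) / (k2 - k1)
= (3.9464e+15 - 3.5551e+15) / (5.7575e+07 - 5.4734e+07)
= 3.9130e+14 / 2.8410e+06
= 1.3773e+08 m/s

1.3773e+08


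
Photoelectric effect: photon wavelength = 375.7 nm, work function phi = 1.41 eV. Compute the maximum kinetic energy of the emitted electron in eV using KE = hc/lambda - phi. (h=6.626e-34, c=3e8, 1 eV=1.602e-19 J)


E_photon = hc / lambda
= (6.626e-34)(3e8) / (375.7e-9)
= 5.2909e-19 J
= 3.3027 eV
KE = E_photon - phi
= 3.3027 - 1.41
= 1.8927 eV

1.8927


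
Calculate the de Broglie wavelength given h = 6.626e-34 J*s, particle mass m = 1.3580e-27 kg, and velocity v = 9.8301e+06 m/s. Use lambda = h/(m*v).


lambda = h / (m * v)
= 6.626e-34 / (1.3580e-27 * 9.8301e+06)
= 6.626e-34 / 1.3349e-20
= 4.9636e-14 m

4.9636e-14


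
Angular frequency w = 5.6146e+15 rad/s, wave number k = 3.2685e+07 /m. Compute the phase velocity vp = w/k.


vp = w / k
= 5.6146e+15 / 3.2685e+07
= 1.7178e+08 m/s

1.7178e+08


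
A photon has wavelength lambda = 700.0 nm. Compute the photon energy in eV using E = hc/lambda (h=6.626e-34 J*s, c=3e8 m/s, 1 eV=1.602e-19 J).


E = hc / lambda
= (6.626e-34)(3e8) / (700.0e-9)
= 1.9878e-25 / 7.0000e-07
= 2.8397e-19 J
Converting to eV: 2.8397e-19 / 1.602e-19
= 1.7726 eV

1.7726


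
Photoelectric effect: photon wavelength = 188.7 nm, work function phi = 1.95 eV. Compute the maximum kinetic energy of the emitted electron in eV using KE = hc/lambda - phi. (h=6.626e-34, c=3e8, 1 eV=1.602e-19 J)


E_photon = hc / lambda
= (6.626e-34)(3e8) / (188.7e-9)
= 1.0534e-18 J
= 6.5756 eV
KE = E_photon - phi
= 6.5756 - 1.95
= 4.6256 eV

4.6256


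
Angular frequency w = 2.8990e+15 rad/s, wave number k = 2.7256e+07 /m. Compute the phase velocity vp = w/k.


vp = w / k
= 2.8990e+15 / 2.7256e+07
= 1.0636e+08 m/s

1.0636e+08


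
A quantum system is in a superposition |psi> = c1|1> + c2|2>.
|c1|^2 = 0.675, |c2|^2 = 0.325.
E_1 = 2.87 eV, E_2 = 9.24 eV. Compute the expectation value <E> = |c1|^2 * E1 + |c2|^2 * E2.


<E> = |c1|^2 * E1 + |c2|^2 * E2
= 0.675 * 2.87 + 0.325 * 9.24
= 1.9373 + 3.003
= 4.9403 eV

4.9403


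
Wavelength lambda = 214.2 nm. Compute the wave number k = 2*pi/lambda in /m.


k = 2 * pi / lambda
= 6.2832 / (214.2e-9)
= 6.2832 / 2.1420e-07
= 2.9333e+07 /m

2.9333e+07


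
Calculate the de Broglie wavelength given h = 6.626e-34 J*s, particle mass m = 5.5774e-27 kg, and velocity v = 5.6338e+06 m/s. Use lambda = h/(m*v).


lambda = h / (m * v)
= 6.626e-34 / (5.5774e-27 * 5.6338e+06)
= 6.626e-34 / 3.1422e-20
= 2.1087e-14 m

2.1087e-14


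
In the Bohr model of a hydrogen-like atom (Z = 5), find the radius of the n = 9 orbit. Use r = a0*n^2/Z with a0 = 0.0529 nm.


r = a0 * n^2 / Z
= 0.0529 * 9^2 / 5
= 0.0529 * 81 / 5
= 0.857 nm

0.857


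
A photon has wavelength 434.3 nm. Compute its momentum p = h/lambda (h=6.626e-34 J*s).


p = h / lambda
= 6.626e-34 / (434.3e-9)
= 6.626e-34 / 4.3430e-07
= 1.5257e-27 kg*m/s

1.5257e-27


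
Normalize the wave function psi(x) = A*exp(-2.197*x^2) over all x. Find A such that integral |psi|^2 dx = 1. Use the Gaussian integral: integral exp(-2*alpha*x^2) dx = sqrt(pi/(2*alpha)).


integral |psi|^2 dx = A^2 * sqrt(pi/(2*alpha)) = 1
A^2 = sqrt(2*alpha/pi)
= sqrt(2 * 2.197 / pi)
= 1.182647
A = sqrt(1.182647)
= 1.0875

1.0875


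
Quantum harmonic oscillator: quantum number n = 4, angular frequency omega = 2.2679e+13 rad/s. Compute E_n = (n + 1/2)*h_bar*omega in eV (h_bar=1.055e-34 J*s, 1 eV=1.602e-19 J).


E = (n + 1/2) * h_bar * omega
= (4 + 0.5) * 1.055e-34 * 2.2679e+13
= 4.5 * 2.3926e-21
= 1.0767e-20 J
= 0.0672 eV

0.0672


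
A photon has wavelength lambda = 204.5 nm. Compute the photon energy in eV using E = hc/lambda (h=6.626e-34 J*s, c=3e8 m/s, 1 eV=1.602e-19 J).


E = hc / lambda
= (6.626e-34)(3e8) / (204.5e-9)
= 1.9878e-25 / 2.0450e-07
= 9.7203e-19 J
Converting to eV: 9.7203e-19 / 1.602e-19
= 6.0676 eV

6.0676


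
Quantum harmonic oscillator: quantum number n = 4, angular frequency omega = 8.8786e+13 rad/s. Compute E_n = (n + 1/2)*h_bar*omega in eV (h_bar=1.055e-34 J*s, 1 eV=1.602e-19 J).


E = (n + 1/2) * h_bar * omega
= (4 + 0.5) * 1.055e-34 * 8.8786e+13
= 4.5 * 9.3669e-21
= 4.2151e-20 J
= 0.2631 eV

0.2631


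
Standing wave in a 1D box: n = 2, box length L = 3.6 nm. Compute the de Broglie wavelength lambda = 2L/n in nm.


lambda = 2L / n
= 2 * 3.6 / 2
= 7.2 / 2
= 3.6 nm

3.6


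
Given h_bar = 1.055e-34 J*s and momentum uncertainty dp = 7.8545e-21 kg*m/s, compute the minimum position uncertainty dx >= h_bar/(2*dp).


dx = h_bar / (2 * dp)
= 1.055e-34 / (2 * 7.8545e-21)
= 1.055e-34 / 1.5709e-20
= 6.7159e-15 m

6.7159e-15


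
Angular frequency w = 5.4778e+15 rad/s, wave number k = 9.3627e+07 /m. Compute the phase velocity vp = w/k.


vp = w / k
= 5.4778e+15 / 9.3627e+07
= 5.8507e+07 m/s

5.8507e+07


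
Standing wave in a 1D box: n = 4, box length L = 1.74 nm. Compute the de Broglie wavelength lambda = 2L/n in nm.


lambda = 2L / n
= 2 * 1.74 / 4
= 3.48 / 4
= 0.87 nm

0.87


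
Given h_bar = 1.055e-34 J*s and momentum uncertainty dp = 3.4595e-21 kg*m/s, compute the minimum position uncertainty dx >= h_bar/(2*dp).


dx = h_bar / (2 * dp)
= 1.055e-34 / (2 * 3.4595e-21)
= 1.055e-34 / 6.9190e-21
= 1.5248e-14 m

1.5248e-14


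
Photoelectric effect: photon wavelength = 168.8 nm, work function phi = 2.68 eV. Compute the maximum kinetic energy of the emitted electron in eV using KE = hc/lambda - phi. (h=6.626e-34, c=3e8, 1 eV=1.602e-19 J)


E_photon = hc / lambda
= (6.626e-34)(3e8) / (168.8e-9)
= 1.1776e-18 J
= 7.3509 eV
KE = E_photon - phi
= 7.3509 - 2.68
= 4.6709 eV

4.6709


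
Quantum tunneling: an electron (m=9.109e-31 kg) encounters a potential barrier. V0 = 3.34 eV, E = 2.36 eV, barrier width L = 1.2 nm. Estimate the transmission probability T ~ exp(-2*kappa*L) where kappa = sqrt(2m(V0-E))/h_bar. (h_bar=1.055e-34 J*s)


V0 - E = 0.98 eV = 1.5700e-19 J
kappa = sqrt(2 * m * (V0-E)) / h_bar
= sqrt(2 * 9.109e-31 * 1.5700e-19) / 1.055e-34
= 5.0692e+09 /m
2*kappa*L = 2 * 5.0692e+09 * 1.2e-9
= 12.1662
T = exp(-12.1662) = 5.203614e-06

5.203614e-06


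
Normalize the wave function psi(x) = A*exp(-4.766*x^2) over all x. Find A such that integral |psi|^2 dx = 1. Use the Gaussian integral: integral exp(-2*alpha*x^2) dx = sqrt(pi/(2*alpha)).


integral |psi|^2 dx = A^2 * sqrt(pi/(2*alpha)) = 1
A^2 = sqrt(2*alpha/pi)
= sqrt(2 * 4.766 / pi)
= 1.741875
A = sqrt(1.741875)
= 1.3198

1.3198


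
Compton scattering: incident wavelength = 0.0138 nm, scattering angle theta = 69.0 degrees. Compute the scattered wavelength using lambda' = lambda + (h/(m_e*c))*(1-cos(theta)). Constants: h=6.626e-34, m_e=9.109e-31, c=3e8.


Compton wavelength: h/(m_e*c) = 2.4247e-12 m
d_lambda = 2.4247e-12 * (1 - cos(69.0 deg))
= 2.4247e-12 * 0.641632
= 1.5558e-12 m = 0.001556 nm
lambda' = 0.0138 + 0.001556
= 0.015356 nm

0.015356


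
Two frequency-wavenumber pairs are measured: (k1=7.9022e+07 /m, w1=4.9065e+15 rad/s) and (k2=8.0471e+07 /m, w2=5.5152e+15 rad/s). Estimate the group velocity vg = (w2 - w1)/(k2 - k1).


vg = (w2 - w1) / (k2 - k1)
= (5.5152e+15 - 4.9065e+15) / (8.0471e+07 - 7.9022e+07)
= 6.0870e+14 / 1.4490e+06
= 4.2008e+08 m/s

4.2008e+08


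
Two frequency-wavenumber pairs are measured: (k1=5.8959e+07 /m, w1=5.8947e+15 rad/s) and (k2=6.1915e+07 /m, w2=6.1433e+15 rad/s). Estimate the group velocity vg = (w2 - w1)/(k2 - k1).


vg = (w2 - w1) / (k2 - k1)
= (6.1433e+15 - 5.8947e+15) / (6.1915e+07 - 5.8959e+07)
= 2.4860e+14 / 2.9560e+06
= 8.4100e+07 m/s

8.4100e+07


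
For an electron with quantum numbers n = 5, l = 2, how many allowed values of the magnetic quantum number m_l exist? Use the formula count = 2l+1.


m_l ranges from -l to +l in integer steps
So m_l goes from -2 to +2
Count = 2l + 1 = 2*2 + 1
= 5

5


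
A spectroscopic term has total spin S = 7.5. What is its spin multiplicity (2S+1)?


Spin multiplicity = 2S + 1
= 2 * 7.5 + 1
= 15.0 + 1
= 16

16


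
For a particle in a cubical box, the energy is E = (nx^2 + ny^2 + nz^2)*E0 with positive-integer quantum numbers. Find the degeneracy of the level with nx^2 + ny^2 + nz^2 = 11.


Enumerate all (nx, ny, nz) with nx^2 + ny^2 + nz^2 = 11:
(1,1,3)
(1,3,1)
(3,1,1)
Total degeneracy = 3

3


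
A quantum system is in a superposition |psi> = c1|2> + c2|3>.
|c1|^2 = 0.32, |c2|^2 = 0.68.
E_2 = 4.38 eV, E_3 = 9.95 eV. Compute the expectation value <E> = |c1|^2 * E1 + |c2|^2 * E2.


<E> = |c1|^2 * E1 + |c2|^2 * E2
= 0.32 * 4.38 + 0.68 * 9.95
= 1.4016 + 6.766
= 8.1676 eV

8.1676


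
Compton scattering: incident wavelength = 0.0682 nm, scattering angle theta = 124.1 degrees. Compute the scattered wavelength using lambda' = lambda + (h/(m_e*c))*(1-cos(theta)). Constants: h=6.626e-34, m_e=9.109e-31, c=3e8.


Compton wavelength: h/(m_e*c) = 2.4247e-12 m
d_lambda = 2.4247e-12 * (1 - cos(124.1 deg))
= 2.4247e-12 * 1.560639
= 3.7841e-12 m = 0.003784 nm
lambda' = 0.0682 + 0.003784
= 0.071984 nm

0.071984


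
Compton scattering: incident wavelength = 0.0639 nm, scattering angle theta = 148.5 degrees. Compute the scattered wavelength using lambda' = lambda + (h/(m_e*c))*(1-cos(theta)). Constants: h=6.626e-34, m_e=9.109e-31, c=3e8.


Compton wavelength: h/(m_e*c) = 2.4247e-12 m
d_lambda = 2.4247e-12 * (1 - cos(148.5 deg))
= 2.4247e-12 * 1.85264
= 4.4921e-12 m = 0.004492 nm
lambda' = 0.0639 + 0.004492
= 0.068392 nm

0.068392


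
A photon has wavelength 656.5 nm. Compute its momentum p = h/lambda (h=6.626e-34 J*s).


p = h / lambda
= 6.626e-34 / (656.5e-9)
= 6.626e-34 / 6.5650e-07
= 1.0093e-27 kg*m/s

1.0093e-27


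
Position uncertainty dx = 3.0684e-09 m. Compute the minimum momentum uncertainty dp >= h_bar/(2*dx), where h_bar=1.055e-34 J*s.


dp = h_bar / (2 * dx)
= 1.055e-34 / (2 * 3.0684e-09)
= 1.055e-34 / 6.1368e-09
= 1.7191e-26 kg*m/s

1.7191e-26


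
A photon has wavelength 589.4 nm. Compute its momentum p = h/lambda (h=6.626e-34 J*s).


p = h / lambda
= 6.626e-34 / (589.4e-9)
= 6.626e-34 / 5.8940e-07
= 1.1242e-27 kg*m/s

1.1242e-27


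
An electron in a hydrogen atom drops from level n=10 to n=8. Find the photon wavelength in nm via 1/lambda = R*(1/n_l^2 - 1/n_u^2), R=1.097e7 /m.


1/lambda = R * (1/n_l^2 - 1/n_u^2)
= 1.097e7 * (1/8^2 - 1/10^2)
= 1.097e7 * (0.015625 - 0.01)
= 1.097e7 * 0.005625
= 6.1706e+04 /m
lambda = 1 / 6.1706e+04 = 16205.8138 nm

16205.8138


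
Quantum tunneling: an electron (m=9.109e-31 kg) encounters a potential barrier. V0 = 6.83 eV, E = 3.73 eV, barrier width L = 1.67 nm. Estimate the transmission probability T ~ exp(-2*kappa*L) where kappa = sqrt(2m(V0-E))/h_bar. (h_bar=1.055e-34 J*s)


V0 - E = 3.1 eV = 4.9662e-19 J
kappa = sqrt(2 * m * (V0-E)) / h_bar
= sqrt(2 * 9.109e-31 * 4.9662e-19) / 1.055e-34
= 9.0159e+09 /m
2*kappa*L = 2 * 9.0159e+09 * 1.67e-9
= 30.1132
T = exp(-30.1132) = 8.356356e-14

8.356356e-14


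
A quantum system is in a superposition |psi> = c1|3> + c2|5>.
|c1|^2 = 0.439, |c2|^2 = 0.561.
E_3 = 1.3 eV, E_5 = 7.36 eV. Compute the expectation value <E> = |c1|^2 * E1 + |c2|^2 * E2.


<E> = |c1|^2 * E1 + |c2|^2 * E2
= 0.439 * 1.3 + 0.561 * 7.36
= 0.5707 + 4.129
= 4.6997 eV

4.6997


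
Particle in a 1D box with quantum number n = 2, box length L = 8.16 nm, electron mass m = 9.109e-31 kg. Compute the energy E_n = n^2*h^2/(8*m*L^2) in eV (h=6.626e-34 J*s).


E = n^2 * h^2 / (8 * m * L^2)
= 2^2 * (6.626e-34)^2 / (8 * 9.109e-31 * (8.16e-9)^2)
= 4 * 4.3904e-67 / (8 * 9.109e-31 * 6.6586e-17)
= 3.6193e-21 J
= 0.0226 eV

0.0226


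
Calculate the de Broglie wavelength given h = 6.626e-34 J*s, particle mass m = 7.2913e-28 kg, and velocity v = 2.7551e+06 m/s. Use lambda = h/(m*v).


lambda = h / (m * v)
= 6.626e-34 / (7.2913e-28 * 2.7551e+06)
= 6.626e-34 / 2.0088e-21
= 3.2984e-13 m

3.2984e-13


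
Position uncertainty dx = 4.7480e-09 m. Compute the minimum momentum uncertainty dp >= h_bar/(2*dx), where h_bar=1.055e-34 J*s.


dp = h_bar / (2 * dx)
= 1.055e-34 / (2 * 4.7480e-09)
= 1.055e-34 / 9.4960e-09
= 1.1110e-26 kg*m/s

1.1110e-26


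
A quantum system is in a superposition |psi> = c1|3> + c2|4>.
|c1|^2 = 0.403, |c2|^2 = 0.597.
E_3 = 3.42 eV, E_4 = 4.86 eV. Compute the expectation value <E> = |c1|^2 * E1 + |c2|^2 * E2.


<E> = |c1|^2 * E1 + |c2|^2 * E2
= 0.403 * 3.42 + 0.597 * 4.86
= 1.3783 + 2.9014
= 4.2797 eV

4.2797


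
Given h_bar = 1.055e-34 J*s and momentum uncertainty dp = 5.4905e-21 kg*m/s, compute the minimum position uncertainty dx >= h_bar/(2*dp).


dx = h_bar / (2 * dp)
= 1.055e-34 / (2 * 5.4905e-21)
= 1.055e-34 / 1.0981e-20
= 9.6075e-15 m

9.6075e-15


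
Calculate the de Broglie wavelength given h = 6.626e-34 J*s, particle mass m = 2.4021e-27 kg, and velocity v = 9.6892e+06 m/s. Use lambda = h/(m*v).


lambda = h / (m * v)
= 6.626e-34 / (2.4021e-27 * 9.6892e+06)
= 6.626e-34 / 2.3274e-20
= 2.8469e-14 m

2.8469e-14


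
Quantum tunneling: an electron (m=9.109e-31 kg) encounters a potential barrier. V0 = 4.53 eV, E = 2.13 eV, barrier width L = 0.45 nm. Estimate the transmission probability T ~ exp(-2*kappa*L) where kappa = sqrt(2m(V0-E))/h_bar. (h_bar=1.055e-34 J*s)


V0 - E = 2.4 eV = 3.8448e-19 J
kappa = sqrt(2 * m * (V0-E)) / h_bar
= sqrt(2 * 9.109e-31 * 3.8448e-19) / 1.055e-34
= 7.9330e+09 /m
2*kappa*L = 2 * 7.9330e+09 * 0.45e-9
= 7.1397
T = exp(-7.1397) = 7.930250e-04

7.930250e-04


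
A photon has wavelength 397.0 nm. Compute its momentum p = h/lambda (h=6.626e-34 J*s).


p = h / lambda
= 6.626e-34 / (397.0e-9)
= 6.626e-34 / 3.9700e-07
= 1.6690e-27 kg*m/s

1.6690e-27


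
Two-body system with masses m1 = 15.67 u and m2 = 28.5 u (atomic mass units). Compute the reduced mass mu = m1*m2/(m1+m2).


mu = m1 * m2 / (m1 + m2)
= 15.67 * 28.5 / (15.67 + 28.5)
= 446.595 / 44.17
= 10.1108 u

10.1108


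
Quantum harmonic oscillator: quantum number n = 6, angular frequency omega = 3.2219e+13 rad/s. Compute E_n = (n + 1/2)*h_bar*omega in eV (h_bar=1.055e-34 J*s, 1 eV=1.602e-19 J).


E = (n + 1/2) * h_bar * omega
= (6 + 0.5) * 1.055e-34 * 3.2219e+13
= 6.5 * 3.3991e-21
= 2.2094e-20 J
= 0.1379 eV

0.1379


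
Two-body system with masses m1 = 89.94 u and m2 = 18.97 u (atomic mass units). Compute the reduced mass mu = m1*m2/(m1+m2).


mu = m1 * m2 / (m1 + m2)
= 89.94 * 18.97 / (89.94 + 18.97)
= 1706.1618 / 108.91
= 15.6658 u

15.6658


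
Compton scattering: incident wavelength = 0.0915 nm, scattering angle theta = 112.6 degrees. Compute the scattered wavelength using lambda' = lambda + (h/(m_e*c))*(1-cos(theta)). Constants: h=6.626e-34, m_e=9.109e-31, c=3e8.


Compton wavelength: h/(m_e*c) = 2.4247e-12 m
d_lambda = 2.4247e-12 * (1 - cos(112.6 deg))
= 2.4247e-12 * 1.384295
= 3.3565e-12 m = 0.003357 nm
lambda' = 0.0915 + 0.003357
= 0.094857 nm

0.094857


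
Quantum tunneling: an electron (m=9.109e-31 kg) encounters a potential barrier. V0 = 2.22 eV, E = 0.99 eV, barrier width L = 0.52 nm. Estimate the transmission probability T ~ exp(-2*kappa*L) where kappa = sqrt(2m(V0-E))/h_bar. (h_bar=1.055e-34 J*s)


V0 - E = 1.23 eV = 1.9705e-19 J
kappa = sqrt(2 * m * (V0-E)) / h_bar
= sqrt(2 * 9.109e-31 * 1.9705e-19) / 1.055e-34
= 5.6791e+09 /m
2*kappa*L = 2 * 5.6791e+09 * 0.52e-9
= 5.9063
T = exp(-5.9063) = 2.722258e-03

2.722258e-03


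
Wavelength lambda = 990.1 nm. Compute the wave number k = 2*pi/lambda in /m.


k = 2 * pi / lambda
= 6.2832 / (990.1e-9)
= 6.2832 / 9.9010e-07
= 6.3460e+06 /m

6.3460e+06


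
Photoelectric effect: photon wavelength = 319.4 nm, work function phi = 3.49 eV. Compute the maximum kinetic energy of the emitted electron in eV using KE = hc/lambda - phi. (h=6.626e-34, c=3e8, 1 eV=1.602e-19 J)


E_photon = hc / lambda
= (6.626e-34)(3e8) / (319.4e-9)
= 6.2235e-19 J
= 3.8849 eV
KE = E_photon - phi
= 3.8849 - 3.49
= 0.3949 eV

0.3949


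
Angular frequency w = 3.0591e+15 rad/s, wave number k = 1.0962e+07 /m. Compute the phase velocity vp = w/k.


vp = w / k
= 3.0591e+15 / 1.0962e+07
= 2.7906e+08 m/s

2.7906e+08


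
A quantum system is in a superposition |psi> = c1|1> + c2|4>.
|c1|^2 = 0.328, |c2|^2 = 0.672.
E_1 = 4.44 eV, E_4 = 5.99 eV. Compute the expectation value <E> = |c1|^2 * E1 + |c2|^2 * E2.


<E> = |c1|^2 * E1 + |c2|^2 * E2
= 0.328 * 4.44 + 0.672 * 5.99
= 1.4563 + 4.0253
= 5.4816 eV

5.4816


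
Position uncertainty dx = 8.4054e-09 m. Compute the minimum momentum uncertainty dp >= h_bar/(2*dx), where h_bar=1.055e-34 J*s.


dp = h_bar / (2 * dx)
= 1.055e-34 / (2 * 8.4054e-09)
= 1.055e-34 / 1.6811e-08
= 6.2757e-27 kg*m/s

6.2757e-27


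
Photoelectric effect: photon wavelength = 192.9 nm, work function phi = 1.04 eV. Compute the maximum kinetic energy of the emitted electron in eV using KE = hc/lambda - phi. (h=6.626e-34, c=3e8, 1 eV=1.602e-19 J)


E_photon = hc / lambda
= (6.626e-34)(3e8) / (192.9e-9)
= 1.0305e-18 J
= 6.4325 eV
KE = E_photon - phi
= 6.4325 - 1.04
= 5.3925 eV

5.3925


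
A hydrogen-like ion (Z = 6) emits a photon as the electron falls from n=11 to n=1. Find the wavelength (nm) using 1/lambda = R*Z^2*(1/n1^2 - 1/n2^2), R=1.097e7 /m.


1/lambda = R * Z^2 * (1/n1^2 - 1/n2^2)
= 1.097e7 * 6^2 * (1/1^2 - 1/11^2)
= 1.097e7 * 36 * (1.0 - 0.008264)
= 3.9166e+08 /m
lambda = 1 / 3.9166e+08
= 2.5533 nm

2.5533


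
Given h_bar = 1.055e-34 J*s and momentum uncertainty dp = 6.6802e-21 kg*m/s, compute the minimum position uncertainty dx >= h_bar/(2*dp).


dx = h_bar / (2 * dp)
= 1.055e-34 / (2 * 6.6802e-21)
= 1.055e-34 / 1.3360e-20
= 7.8965e-15 m

7.8965e-15


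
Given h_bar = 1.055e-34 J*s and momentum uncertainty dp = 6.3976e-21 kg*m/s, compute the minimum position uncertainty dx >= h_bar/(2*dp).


dx = h_bar / (2 * dp)
= 1.055e-34 / (2 * 6.3976e-21)
= 1.055e-34 / 1.2795e-20
= 8.2453e-15 m

8.2453e-15


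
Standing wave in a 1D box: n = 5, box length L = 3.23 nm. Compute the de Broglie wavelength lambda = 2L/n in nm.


lambda = 2L / n
= 2 * 3.23 / 5
= 6.46 / 5
= 1.292 nm

1.292


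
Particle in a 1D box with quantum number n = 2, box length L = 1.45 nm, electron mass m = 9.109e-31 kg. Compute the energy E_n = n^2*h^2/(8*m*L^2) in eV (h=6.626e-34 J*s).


E = n^2 * h^2 / (8 * m * L^2)
= 2^2 * (6.626e-34)^2 / (8 * 9.109e-31 * (1.45e-9)^2)
= 4 * 4.3904e-67 / (8 * 9.109e-31 * 2.1025e-18)
= 1.1462e-19 J
= 0.7155 eV

0.7155


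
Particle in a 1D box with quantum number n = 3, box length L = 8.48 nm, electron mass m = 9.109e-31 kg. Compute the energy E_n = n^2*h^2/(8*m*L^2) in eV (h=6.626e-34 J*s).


E = n^2 * h^2 / (8 * m * L^2)
= 3^2 * (6.626e-34)^2 / (8 * 9.109e-31 * (8.48e-9)^2)
= 9 * 4.3904e-67 / (8 * 9.109e-31 * 7.1910e-17)
= 7.5404e-21 J
= 0.0471 eV

0.0471


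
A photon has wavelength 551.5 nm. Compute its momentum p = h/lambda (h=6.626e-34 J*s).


p = h / lambda
= 6.626e-34 / (551.5e-9)
= 6.626e-34 / 5.5150e-07
= 1.2015e-27 kg*m/s

1.2015e-27


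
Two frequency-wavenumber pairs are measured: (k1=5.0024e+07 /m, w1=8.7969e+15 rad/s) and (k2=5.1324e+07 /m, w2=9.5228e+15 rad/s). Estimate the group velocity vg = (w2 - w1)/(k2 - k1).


vg = (w2 - w1) / (k2 - k1)
= (9.5228e+15 - 8.7969e+15) / (5.1324e+07 - 5.0024e+07)
= 7.2590e+14 / 1.3000e+06
= 5.5838e+08 m/s

5.5838e+08


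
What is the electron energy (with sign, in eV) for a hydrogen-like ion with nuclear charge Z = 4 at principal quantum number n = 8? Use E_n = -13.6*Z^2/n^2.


E_n = -13.6 * Z^2 / n^2
= -13.6 * 4^2 / 8^2
= -13.6 * 16 / 64
= -3.4 eV

-3.4


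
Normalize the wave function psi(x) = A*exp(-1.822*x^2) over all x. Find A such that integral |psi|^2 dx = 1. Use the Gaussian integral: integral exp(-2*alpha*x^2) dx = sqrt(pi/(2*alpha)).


integral |psi|^2 dx = A^2 * sqrt(pi/(2*alpha)) = 1
A^2 = sqrt(2*alpha/pi)
= sqrt(2 * 1.822 / pi)
= 1.076996
A = sqrt(1.076996)
= 1.0378

1.0378


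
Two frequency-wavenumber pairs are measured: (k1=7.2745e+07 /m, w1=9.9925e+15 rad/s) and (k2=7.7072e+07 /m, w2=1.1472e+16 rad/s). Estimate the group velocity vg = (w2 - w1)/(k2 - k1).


vg = (w2 - w1) / (k2 - k1)
= (1.1472e+16 - 9.9925e+15) / (7.7072e+07 - 7.2745e+07)
= 1.4795e+15 / 4.3270e+06
= 3.4192e+08 m/s

3.4192e+08


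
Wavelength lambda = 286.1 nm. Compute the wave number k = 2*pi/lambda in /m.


k = 2 * pi / lambda
= 6.2832 / (286.1e-9)
= 6.2832 / 2.8610e-07
= 2.1962e+07 /m

2.1962e+07


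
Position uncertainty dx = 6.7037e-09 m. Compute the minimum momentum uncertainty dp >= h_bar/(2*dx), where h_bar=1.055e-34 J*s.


dp = h_bar / (2 * dx)
= 1.055e-34 / (2 * 6.7037e-09)
= 1.055e-34 / 1.3407e-08
= 7.8688e-27 kg*m/s

7.8688e-27


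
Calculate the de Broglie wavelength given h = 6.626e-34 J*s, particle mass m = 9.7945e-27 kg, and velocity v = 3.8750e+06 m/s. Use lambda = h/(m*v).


lambda = h / (m * v)
= 6.626e-34 / (9.7945e-27 * 3.8750e+06)
= 6.626e-34 / 3.7954e-20
= 1.7458e-14 m

1.7458e-14


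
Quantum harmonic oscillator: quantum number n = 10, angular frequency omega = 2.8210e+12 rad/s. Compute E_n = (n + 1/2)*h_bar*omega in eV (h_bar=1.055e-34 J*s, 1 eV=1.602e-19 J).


E = (n + 1/2) * h_bar * omega
= (10 + 0.5) * 1.055e-34 * 2.8210e+12
= 10.5 * 2.9762e-22
= 3.1250e-21 J
= 0.0195 eV

0.0195


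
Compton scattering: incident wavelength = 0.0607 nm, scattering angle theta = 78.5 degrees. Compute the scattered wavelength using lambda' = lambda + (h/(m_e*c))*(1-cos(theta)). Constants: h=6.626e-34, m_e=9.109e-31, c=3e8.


Compton wavelength: h/(m_e*c) = 2.4247e-12 m
d_lambda = 2.4247e-12 * (1 - cos(78.5 deg))
= 2.4247e-12 * 0.800632
= 1.9413e-12 m = 0.001941 nm
lambda' = 0.0607 + 0.001941
= 0.062641 nm

0.062641
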